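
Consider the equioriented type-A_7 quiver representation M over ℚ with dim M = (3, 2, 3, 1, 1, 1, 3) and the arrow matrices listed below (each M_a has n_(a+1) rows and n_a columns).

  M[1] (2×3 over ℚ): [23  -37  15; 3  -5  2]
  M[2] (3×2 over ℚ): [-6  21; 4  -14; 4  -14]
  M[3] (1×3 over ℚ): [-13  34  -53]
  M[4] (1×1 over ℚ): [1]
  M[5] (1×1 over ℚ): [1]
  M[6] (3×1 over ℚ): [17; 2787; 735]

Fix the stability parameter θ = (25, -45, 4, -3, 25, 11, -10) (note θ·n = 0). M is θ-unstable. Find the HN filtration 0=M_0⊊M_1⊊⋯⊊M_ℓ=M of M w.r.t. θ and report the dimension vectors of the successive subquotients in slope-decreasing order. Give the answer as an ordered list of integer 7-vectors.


Barcode: M ≅ I[1,1], I[1,2], I[1,7], I[3,3]^2, I[7,7]^2. HN layers by μ_θ (5 steps, strictly decreasing):
  μ^(1)=25; μ^(2)=26/3; μ^(3)=4; μ^(4)=1/2; μ^(5)=-10

((1, 0, 0, 0, 0, 0, 0); (0, 0, 0, 0, 1, 1, 1); (0, 0, 2, 0, 0, 0, 0); (0, 0, 1, 1, 0, 0, 0); (2, 2, 0, 0, 0, 0, 2))


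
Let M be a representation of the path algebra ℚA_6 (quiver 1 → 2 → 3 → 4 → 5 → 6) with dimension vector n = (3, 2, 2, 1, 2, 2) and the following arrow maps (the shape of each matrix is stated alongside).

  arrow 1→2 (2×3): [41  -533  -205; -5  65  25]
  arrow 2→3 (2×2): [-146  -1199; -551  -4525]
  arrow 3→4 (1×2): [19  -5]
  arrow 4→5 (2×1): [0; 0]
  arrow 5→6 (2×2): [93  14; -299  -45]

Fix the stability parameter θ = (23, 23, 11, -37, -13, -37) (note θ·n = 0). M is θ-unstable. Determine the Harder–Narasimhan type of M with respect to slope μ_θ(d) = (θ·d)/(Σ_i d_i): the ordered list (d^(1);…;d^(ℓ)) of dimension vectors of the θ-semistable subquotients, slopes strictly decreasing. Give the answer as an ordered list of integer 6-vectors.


Via rank(M_{q-1}∘⋯∘M_p): M ≅ I[1,1]^2, I[1,4], I[2,3], I[5,6]^2.
μ_θ-semistable layers: μ^(1)=23; μ^(2)=17; μ^(3)=5; μ^(4)=-25

((2, 0, 0, 0, 0, 0); (0, 1, 1, 0, 0, 0); (1, 1, 1, 1, 0, 0); (0, 0, 0, 0, 2, 2))


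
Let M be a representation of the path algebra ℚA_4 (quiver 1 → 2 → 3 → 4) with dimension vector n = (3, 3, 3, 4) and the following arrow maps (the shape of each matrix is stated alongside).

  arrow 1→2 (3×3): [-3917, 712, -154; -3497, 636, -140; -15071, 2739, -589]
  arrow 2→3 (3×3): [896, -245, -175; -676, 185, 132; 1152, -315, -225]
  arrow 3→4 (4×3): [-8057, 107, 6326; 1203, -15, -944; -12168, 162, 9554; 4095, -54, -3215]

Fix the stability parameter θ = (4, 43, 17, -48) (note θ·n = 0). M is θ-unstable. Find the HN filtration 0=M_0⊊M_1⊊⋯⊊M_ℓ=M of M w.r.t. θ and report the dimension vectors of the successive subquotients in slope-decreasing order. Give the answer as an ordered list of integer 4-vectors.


Via rank(M_{q-1}∘⋯∘M_p): M ≅ I[1,2], I[1,3], I[1,4], I[3,4], I[4,4]^2.
μ_θ-semistable layers: μ^(1)=43; μ^(2)=30; μ^(3)=4; μ^(4)=-31/2; μ^(5)=-48

((0, 1, 0, 0); (0, 1, 1, 0); (3, 1, 1, 1); (0, 0, 1, 1); (0, 0, 0, 2))


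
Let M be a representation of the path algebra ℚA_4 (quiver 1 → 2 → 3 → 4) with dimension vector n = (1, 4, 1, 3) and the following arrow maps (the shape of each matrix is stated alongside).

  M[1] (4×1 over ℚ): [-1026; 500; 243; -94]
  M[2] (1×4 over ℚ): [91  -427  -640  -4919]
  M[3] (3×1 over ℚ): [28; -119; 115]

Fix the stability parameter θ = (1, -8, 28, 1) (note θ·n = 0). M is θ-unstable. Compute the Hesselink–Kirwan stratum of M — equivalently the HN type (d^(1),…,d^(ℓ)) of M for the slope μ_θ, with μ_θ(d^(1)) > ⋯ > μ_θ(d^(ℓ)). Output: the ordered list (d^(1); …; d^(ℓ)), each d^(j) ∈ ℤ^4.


Barcode: M ≅ I[1,2], I[2,2]^2, I[2,4], I[4,4]^2. HN layers by μ_θ (4 steps, strictly decreasing):
  μ^(1)=29/2; μ^(2)=1; μ^(3)=-7/2; μ^(4)=-8

((0, 0, 1, 1); (0, 0, 0, 2); (1, 1, 0, 0); (0, 3, 0, 0))


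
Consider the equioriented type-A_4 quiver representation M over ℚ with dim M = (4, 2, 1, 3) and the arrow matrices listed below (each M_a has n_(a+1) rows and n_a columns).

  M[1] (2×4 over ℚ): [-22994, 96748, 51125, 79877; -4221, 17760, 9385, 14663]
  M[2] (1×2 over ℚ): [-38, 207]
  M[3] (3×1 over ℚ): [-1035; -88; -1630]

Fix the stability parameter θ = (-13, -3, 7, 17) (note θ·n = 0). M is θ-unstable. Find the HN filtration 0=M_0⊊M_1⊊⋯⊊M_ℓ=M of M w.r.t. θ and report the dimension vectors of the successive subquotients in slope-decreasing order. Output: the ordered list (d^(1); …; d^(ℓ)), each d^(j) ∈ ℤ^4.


Barcode: M ≅ I[1,1]^2, I[1,2], I[1,4], I[4,4]^2. HN layers by μ_θ (4 steps, strictly decreasing):
  μ^(1)=17; μ^(2)=7; μ^(3)=-3; μ^(4)=-13

((0, 0, 0, 3); (0, 0, 1, 0); (0, 2, 0, 0); (4, 0, 0, 0))


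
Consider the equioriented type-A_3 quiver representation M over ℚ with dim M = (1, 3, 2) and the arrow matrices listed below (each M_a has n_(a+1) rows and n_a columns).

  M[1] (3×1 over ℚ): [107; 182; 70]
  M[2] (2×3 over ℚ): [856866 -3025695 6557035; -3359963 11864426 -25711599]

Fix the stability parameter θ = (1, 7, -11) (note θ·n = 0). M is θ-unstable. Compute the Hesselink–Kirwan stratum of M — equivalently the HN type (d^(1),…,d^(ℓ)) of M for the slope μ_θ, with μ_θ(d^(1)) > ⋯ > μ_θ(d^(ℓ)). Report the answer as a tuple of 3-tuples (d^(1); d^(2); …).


Via rank(M_{q-1}∘⋯∘M_p): M ≅ I[1,3], I[2,2], I[2,3].
μ_θ-semistable layers: μ^(1)=7; μ^(2)=-1; μ^(3)=-2

((0, 1, 0); (1, 1, 1); (0, 1, 1))


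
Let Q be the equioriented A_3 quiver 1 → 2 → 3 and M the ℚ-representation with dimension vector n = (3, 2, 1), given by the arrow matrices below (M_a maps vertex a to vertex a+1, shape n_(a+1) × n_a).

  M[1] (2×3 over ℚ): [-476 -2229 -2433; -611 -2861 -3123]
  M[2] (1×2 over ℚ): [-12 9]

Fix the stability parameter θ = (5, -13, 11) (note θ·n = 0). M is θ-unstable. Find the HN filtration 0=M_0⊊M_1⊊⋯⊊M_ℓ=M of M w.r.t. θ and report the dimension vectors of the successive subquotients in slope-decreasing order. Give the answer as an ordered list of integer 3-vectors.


Barcode: M ≅ I[1,1], I[1,2], I[1,3]. HN layers by μ_θ (3 steps, strictly decreasing):
  μ^(1)=11; μ^(2)=5; μ^(3)=-4

((0, 0, 1); (1, 0, 0); (2, 2, 0))


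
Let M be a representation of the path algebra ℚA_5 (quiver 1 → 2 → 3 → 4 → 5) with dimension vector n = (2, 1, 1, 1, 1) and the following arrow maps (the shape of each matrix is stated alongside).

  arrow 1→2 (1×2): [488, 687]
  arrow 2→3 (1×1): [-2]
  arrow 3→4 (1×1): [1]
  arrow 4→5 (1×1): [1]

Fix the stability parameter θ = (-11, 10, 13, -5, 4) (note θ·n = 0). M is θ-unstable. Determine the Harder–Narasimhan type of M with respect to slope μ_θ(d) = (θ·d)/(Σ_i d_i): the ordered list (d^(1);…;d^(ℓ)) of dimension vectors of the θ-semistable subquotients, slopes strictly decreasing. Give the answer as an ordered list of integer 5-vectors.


Via rank(M_{q-1}∘⋯∘M_p): M ≅ I[1,1], I[1,5].
μ_θ-semistable layers: μ^(1)=11/2; μ^(2)=-11

((0, 1, 1, 1, 1); (2, 0, 0, 0, 0))


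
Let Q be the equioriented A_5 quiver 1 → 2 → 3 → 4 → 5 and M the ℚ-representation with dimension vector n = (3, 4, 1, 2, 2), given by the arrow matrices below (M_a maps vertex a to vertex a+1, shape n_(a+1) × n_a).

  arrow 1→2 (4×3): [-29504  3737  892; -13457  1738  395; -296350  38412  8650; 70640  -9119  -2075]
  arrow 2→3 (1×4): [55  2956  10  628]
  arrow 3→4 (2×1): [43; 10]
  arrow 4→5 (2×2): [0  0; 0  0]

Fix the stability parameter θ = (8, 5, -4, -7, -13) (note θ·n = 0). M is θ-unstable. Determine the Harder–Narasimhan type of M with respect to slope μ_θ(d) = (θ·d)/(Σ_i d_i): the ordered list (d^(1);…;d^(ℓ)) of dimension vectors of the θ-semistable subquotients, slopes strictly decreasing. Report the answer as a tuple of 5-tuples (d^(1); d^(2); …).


Via rank(M_{q-1}∘⋯∘M_p): M ≅ I[1,2]^2, I[1,4], I[2,2], I[4,4], I[5,5]^2.
μ_θ-semistable layers: μ^(1)=13/2; μ^(2)=5; μ^(3)=1/2; μ^(4)=-7; μ^(5)=-13

((2, 2, 0, 0, 0); (0, 1, 0, 0, 0); (1, 1, 1, 1, 0); (0, 0, 0, 1, 0); (0, 0, 0, 0, 2))


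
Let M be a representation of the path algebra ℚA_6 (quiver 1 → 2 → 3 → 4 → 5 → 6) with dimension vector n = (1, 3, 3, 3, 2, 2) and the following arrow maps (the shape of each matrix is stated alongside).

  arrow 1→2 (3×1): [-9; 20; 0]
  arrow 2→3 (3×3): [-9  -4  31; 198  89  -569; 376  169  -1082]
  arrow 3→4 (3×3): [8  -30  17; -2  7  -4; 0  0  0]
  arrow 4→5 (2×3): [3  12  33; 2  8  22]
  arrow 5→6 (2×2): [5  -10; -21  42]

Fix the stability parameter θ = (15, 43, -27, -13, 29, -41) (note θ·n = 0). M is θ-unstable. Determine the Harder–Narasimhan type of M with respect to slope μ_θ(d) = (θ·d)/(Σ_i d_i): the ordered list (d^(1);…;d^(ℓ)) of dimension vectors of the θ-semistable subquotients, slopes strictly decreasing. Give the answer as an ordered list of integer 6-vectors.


Barcode: M ≅ I[1,3], I[2,4], I[2,6], I[4,4], I[5,5], I[6,6]. HN layers by μ_θ (6 steps, strictly decreasing):
  μ^(1)=29; μ^(2)=31/3; μ^(3)=1; μ^(4)=-9/5; μ^(5)=-13; μ^(6)=-41

((0, 0, 0, 0, 1, 0); (1, 1, 1, 0, 0, 0); (0, 1, 1, 1, 0, 0); (0, 1, 1, 1, 1, 1); (0, 0, 0, 1, 0, 0); (0, 0, 0, 0, 0, 1))


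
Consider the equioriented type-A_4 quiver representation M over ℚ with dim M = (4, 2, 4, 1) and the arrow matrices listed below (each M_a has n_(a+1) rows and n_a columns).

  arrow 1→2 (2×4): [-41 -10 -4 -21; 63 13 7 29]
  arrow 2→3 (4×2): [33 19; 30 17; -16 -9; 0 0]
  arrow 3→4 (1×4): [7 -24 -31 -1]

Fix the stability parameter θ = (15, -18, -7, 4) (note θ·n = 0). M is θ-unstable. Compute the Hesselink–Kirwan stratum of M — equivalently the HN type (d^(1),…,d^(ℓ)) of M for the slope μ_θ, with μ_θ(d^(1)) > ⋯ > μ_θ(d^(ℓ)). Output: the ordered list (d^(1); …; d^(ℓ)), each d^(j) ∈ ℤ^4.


Barcode: M ≅ I[1,1]^2, I[1,3], I[1,4], I[3,3]^2. HN layers by μ_θ (4 steps, strictly decreasing):
  μ^(1)=15; μ^(2)=4; μ^(3)=-10/3; μ^(4)=-7

((2, 0, 0, 0); (0, 0, 0, 1); (2, 2, 2, 0); (0, 0, 2, 0))


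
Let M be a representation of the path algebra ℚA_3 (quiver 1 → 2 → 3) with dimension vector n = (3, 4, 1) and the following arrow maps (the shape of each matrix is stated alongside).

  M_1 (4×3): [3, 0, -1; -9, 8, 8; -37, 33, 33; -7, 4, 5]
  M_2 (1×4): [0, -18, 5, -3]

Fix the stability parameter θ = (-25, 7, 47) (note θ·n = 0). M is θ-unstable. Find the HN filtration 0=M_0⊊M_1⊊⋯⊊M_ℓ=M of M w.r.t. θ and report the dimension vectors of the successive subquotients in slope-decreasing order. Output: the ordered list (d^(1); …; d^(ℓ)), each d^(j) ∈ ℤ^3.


Barcode: M ≅ I[1,2]^2, I[1,3], I[2,2]. HN layers by μ_θ (3 steps, strictly decreasing):
  μ^(1)=47; μ^(2)=7; μ^(3)=-25

((0, 0, 1); (0, 4, 0); (3, 0, 0))


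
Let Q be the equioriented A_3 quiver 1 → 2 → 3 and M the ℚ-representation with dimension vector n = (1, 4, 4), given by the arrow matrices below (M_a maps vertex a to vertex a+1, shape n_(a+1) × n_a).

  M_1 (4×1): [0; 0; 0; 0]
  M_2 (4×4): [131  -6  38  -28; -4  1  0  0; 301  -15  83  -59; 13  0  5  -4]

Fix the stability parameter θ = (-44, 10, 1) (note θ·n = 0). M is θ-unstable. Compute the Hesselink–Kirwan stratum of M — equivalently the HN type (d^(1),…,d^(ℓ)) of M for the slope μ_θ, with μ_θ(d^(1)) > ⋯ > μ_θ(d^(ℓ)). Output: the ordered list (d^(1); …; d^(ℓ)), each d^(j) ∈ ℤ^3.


Interval decomposition of M: I[1,1], I[2,3]^4.
HN type (ℓ=2): μ^(1)=11/2; μ^(2)=-44

((0, 4, 4); (1, 0, 0))


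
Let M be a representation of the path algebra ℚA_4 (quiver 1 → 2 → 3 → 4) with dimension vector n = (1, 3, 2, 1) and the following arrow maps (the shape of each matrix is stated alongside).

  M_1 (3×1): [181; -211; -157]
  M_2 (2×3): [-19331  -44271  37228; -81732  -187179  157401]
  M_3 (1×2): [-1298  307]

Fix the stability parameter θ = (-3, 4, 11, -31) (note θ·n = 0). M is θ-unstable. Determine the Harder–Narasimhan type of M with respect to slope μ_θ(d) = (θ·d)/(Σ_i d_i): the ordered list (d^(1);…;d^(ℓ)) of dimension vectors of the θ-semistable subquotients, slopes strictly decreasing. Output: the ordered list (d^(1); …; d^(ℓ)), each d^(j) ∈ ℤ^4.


Barcode: M ≅ I[1,4], I[2,2], I[2,3]. HN layers by μ_θ (3 steps, strictly decreasing):
  μ^(1)=11; μ^(2)=4; μ^(3)=-19/4

((0, 0, 1, 0); (0, 2, 0, 0); (1, 1, 1, 1))


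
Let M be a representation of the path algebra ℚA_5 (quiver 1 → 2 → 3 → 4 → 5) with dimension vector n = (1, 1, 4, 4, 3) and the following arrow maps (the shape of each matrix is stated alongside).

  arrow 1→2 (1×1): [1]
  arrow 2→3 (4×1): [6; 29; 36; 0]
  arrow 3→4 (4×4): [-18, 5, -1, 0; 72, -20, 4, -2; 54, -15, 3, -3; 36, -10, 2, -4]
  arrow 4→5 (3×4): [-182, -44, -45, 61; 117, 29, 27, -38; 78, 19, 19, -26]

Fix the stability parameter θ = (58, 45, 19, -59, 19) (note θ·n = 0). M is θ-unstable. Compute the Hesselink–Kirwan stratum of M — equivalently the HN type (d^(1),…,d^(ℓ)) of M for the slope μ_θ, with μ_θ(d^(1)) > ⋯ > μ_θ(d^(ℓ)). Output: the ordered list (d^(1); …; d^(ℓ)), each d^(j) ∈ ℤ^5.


Interval decomposition of M: I[1,5], I[3,3]^2, I[3,5], I[4,4], I[4,5].
HN type (ℓ=4): μ^(1)=19; μ^(2)=63/4; μ^(3)=-20; μ^(4)=-59

((0, 0, 2, 0, 3); (1, 1, 1, 1, 0); (0, 0, 1, 1, 0); (0, 0, 0, 2, 0))


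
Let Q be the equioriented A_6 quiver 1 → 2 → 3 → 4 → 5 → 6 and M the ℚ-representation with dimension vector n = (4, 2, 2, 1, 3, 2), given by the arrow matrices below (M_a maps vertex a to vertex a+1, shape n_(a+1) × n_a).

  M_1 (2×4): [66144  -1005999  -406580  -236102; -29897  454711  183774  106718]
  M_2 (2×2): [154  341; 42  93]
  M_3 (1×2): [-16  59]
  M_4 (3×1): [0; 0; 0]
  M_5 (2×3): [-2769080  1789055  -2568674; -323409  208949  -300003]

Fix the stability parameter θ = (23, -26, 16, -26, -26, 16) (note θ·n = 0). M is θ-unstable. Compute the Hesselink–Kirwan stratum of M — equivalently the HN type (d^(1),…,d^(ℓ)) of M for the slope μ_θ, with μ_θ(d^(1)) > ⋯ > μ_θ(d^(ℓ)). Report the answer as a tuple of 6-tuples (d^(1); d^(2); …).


Via rank(M_{q-1}∘⋯∘M_p): M ≅ I[1,1]^2, I[1,2], I[1,4], I[3,3], I[5,5], I[5,6]^2.
μ_θ-semistable layers: μ^(1)=23; μ^(2)=16; μ^(3)=-3/2; μ^(4)=-13/4; μ^(5)=-26

((2, 0, 0, 0, 0, 0); (0, 0, 1, 0, 0, 2); (1, 1, 0, 0, 0, 0); (1, 1, 1, 1, 0, 0); (0, 0, 0, 0, 3, 0))


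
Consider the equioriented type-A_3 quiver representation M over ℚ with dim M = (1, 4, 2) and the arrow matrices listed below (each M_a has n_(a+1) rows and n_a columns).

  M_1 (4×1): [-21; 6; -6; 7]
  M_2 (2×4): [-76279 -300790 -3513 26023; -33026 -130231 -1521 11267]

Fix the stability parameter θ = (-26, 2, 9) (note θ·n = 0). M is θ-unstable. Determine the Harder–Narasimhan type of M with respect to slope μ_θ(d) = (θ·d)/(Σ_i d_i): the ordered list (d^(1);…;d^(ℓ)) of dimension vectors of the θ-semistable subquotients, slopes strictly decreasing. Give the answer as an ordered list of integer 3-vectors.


Via rank(M_{q-1}∘⋯∘M_p): M ≅ I[1,3], I[2,2]^2, I[2,3].
μ_θ-semistable layers: μ^(1)=9; μ^(2)=2; μ^(3)=-26

((0, 0, 2); (0, 4, 0); (1, 0, 0))


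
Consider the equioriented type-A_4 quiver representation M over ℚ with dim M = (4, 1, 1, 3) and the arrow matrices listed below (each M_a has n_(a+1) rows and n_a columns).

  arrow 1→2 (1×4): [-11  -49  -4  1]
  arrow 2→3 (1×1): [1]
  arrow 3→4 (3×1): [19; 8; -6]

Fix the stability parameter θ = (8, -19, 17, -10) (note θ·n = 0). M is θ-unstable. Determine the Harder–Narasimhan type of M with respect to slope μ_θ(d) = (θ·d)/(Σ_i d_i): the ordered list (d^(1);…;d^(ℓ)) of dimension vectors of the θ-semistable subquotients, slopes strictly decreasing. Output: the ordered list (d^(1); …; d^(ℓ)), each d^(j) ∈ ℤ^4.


Barcode: M ≅ I[1,1]^3, I[1,4], I[4,4]^2. HN layers by μ_θ (4 steps, strictly decreasing):
  μ^(1)=8; μ^(2)=7/2; μ^(3)=-11/2; μ^(4)=-10

((3, 0, 0, 0); (0, 0, 1, 1); (1, 1, 0, 0); (0, 0, 0, 2))


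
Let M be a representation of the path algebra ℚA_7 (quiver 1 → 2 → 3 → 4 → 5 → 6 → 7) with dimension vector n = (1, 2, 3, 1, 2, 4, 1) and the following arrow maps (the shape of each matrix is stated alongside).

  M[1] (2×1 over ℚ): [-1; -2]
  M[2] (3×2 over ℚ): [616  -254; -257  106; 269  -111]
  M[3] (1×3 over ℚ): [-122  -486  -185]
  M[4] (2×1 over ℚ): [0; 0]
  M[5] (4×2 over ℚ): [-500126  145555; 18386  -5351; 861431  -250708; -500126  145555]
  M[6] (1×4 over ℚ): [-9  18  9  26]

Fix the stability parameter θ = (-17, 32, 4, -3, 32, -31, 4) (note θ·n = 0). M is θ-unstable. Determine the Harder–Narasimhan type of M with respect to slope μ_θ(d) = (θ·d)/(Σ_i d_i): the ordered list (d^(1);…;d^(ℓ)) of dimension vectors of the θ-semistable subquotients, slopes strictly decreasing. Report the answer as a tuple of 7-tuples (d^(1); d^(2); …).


Interval decomposition of M: I[1,4], I[2,3], I[3,3], I[5,6], I[5,7], I[6,6]^2.
HN type (ℓ=6): μ^(1)=18; μ^(2)=11; μ^(3)=4; μ^(4)=1/2; μ^(5)=-17; μ^(6)=-31

((0, 1, 1, 0, 0, 0, 0); (0, 1, 1, 1, 0, 0, 0); (0, 0, 1, 0, 0, 0, 1); (0, 0, 0, 0, 2, 2, 0); (1, 0, 0, 0, 0, 0, 0); (0, 0, 0, 0, 0, 2, 0))


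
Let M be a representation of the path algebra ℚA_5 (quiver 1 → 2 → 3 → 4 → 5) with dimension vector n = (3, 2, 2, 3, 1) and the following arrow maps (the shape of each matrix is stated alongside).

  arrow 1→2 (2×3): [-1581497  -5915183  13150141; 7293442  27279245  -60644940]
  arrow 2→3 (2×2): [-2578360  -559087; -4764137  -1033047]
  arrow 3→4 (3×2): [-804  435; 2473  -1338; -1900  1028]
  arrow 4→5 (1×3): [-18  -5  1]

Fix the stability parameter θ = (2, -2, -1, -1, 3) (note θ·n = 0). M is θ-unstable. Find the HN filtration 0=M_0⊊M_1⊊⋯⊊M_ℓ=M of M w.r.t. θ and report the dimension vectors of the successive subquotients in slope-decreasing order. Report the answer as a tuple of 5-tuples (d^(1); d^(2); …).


Barcode: M ≅ I[1,1], I[1,4], I[1,5], I[4,4]. HN layers by μ_θ (4 steps, strictly decreasing):
  μ^(1)=3; μ^(2)=2; μ^(3)=-1/2; μ^(4)=-1

((0, 0, 0, 0, 1); (1, 0, 0, 0, 0); (2, 2, 2, 2, 0); (0, 0, 0, 1, 0))


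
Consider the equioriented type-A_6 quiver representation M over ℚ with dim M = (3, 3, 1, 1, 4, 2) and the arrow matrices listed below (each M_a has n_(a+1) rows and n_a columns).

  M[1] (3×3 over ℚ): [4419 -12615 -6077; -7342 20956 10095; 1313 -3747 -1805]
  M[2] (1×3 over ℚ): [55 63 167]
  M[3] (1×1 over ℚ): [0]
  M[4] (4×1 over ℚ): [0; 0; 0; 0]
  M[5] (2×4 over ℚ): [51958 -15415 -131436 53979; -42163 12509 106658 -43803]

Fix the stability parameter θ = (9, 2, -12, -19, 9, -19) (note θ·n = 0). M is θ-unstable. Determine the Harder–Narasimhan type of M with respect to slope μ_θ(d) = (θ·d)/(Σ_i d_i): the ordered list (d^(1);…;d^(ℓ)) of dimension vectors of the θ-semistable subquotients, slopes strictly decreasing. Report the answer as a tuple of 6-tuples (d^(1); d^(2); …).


Interval decomposition of M: I[1,2]^2, I[1,3], I[4,4], I[5,5]^2, I[5,6]^2.
HN type (ℓ=5): μ^(1)=9; μ^(2)=11/2; μ^(3)=-1/3; μ^(4)=-5; μ^(5)=-19

((0, 0, 0, 0, 2, 0); (2, 2, 0, 0, 0, 0); (1, 1, 1, 0, 0, 0); (0, 0, 0, 0, 2, 2); (0, 0, 0, 1, 0, 0))


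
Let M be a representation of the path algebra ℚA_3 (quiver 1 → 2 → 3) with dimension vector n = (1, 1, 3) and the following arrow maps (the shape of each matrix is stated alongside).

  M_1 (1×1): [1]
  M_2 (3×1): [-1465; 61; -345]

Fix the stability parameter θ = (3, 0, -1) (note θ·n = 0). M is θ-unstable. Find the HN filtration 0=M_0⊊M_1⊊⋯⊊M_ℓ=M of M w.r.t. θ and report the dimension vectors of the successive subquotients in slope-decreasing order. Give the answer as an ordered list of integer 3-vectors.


Interval decomposition of M: I[1,3], I[3,3]^2.
HN type (ℓ=2): μ^(1)=2/3; μ^(2)=-1

((1, 1, 1); (0, 0, 2))


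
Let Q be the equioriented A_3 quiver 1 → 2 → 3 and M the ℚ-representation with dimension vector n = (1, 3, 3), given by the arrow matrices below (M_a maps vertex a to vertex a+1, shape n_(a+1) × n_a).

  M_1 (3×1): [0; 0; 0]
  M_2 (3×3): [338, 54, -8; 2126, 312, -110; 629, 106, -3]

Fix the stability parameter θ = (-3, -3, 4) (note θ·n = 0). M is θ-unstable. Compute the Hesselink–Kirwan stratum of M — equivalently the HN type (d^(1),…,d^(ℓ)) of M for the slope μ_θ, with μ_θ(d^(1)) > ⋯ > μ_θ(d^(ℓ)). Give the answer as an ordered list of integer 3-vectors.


Via rank(M_{q-1}∘⋯∘M_p): M ≅ I[1,1], I[2,2], I[2,3]^2, I[3,3].
μ_θ-semistable layers: μ^(1)=4; μ^(2)=-3

((0, 0, 3); (1, 3, 0))


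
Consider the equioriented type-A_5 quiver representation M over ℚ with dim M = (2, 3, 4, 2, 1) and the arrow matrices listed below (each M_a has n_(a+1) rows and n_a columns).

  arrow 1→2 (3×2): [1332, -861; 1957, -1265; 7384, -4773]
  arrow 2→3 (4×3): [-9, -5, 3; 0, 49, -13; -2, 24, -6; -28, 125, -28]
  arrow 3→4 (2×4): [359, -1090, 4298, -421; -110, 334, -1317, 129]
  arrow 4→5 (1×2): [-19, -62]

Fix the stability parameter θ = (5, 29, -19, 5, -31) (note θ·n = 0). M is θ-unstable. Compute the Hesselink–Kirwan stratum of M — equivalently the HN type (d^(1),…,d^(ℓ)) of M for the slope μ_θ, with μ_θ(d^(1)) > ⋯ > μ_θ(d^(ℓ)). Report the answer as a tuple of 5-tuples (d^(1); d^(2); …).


Barcode: M ≅ I[1,3], I[1,4], I[2,5], I[3,3]. HN layers by μ_θ (3 steps, strictly decreasing):
  μ^(1)=5; μ^(2)=-4; μ^(3)=-19

((2, 2, 2, 1, 0); (0, 1, 1, 1, 1); (0, 0, 1, 0, 0))


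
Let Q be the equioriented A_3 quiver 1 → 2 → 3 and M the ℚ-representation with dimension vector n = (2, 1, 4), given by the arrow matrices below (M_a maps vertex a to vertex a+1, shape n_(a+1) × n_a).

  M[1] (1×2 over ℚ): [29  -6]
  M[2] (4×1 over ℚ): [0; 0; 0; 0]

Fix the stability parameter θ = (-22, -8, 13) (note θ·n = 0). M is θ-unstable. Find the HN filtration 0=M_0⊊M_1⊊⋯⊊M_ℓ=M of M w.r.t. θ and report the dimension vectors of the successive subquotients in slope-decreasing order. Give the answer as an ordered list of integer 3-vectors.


Via rank(M_{q-1}∘⋯∘M_p): M ≅ I[1,1], I[1,2], I[3,3]^4.
μ_θ-semistable layers: μ^(1)=13; μ^(2)=-8; μ^(3)=-22

((0, 0, 4); (0, 1, 0); (2, 0, 0))


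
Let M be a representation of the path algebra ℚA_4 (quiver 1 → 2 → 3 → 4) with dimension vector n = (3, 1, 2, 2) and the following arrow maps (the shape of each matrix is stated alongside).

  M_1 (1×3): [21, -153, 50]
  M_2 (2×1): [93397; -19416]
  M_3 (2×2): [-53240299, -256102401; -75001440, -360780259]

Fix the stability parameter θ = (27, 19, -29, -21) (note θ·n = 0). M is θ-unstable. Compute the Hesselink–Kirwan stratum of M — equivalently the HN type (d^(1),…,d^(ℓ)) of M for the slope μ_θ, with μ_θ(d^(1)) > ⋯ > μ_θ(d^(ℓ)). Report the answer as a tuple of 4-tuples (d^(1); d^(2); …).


Via rank(M_{q-1}∘⋯∘M_p): M ≅ I[1,1]^2, I[1,4], I[3,4].
μ_θ-semistable layers: μ^(1)=27; μ^(2)=-1; μ^(3)=-21; μ^(4)=-29

((2, 0, 0, 0); (1, 1, 1, 1); (0, 0, 0, 1); (0, 0, 1, 0))


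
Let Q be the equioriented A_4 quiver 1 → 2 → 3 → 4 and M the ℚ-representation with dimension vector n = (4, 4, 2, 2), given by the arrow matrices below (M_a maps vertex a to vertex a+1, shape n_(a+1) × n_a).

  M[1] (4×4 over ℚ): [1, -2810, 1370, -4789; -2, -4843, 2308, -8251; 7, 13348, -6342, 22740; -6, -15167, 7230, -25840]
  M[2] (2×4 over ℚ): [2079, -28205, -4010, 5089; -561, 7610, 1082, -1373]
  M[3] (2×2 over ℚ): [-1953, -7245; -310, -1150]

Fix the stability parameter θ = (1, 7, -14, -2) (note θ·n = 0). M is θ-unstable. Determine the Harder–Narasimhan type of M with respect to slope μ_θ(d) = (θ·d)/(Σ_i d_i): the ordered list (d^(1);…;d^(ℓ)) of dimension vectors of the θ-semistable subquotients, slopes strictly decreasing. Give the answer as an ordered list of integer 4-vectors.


Barcode: M ≅ I[1,2]^2, I[1,3], I[1,4], I[4,4]. HN layers by μ_θ (3 steps, strictly decreasing):
  μ^(1)=7; μ^(2)=1; μ^(3)=-2

((0, 2, 0, 0); (2, 0, 0, 0); (2, 2, 2, 2))


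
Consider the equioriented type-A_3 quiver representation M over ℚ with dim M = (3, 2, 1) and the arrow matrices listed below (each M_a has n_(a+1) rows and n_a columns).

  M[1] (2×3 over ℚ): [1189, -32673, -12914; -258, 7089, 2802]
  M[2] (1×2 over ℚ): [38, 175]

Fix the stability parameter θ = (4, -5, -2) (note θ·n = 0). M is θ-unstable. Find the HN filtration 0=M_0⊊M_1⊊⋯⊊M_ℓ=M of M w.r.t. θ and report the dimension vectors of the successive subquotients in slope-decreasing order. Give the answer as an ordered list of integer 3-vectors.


Via rank(M_{q-1}∘⋯∘M_p): M ≅ I[1,1], I[1,2], I[1,3].
μ_θ-semistable layers: μ^(1)=4; μ^(2)=-1/2; μ^(3)=-1

((1, 0, 0); (1, 1, 0); (1, 1, 1))


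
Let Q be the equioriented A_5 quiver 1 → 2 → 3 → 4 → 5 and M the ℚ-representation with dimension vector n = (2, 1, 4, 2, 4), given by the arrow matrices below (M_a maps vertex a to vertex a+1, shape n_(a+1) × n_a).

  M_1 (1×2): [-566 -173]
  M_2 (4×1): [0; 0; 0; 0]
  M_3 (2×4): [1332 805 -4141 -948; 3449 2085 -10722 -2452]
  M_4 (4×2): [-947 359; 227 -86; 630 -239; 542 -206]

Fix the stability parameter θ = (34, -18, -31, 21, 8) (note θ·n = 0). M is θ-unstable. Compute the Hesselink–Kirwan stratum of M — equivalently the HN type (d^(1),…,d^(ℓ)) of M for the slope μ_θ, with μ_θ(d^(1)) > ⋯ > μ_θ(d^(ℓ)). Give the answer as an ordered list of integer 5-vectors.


Interval decomposition of M: I[1,1], I[1,2], I[3,3]^2, I[3,5]^2, I[5,5]^2.
HN type (ℓ=4): μ^(1)=34; μ^(2)=29/2; μ^(3)=8; μ^(4)=-31

((1, 0, 0, 0, 0); (0, 0, 0, 2, 2); (1, 1, 0, 0, 2); (0, 0, 4, 0, 0))


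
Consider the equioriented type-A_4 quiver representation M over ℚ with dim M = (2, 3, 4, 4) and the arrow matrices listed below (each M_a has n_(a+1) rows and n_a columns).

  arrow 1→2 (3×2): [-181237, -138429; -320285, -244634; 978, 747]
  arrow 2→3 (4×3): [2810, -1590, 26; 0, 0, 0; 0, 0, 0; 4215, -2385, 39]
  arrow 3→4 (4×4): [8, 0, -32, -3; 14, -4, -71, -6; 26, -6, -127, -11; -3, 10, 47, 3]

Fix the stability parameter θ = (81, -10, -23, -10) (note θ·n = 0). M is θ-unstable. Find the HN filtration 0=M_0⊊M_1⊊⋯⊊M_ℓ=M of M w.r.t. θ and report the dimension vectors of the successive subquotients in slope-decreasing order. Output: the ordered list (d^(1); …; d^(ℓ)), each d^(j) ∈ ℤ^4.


Via rank(M_{q-1}∘⋯∘M_p): M ≅ I[1,2], I[1,4], I[2,2], I[3,4]^3.
μ_θ-semistable layers: μ^(1)=71/2; μ^(2)=19/2; μ^(3)=-10; μ^(4)=-23

((1, 1, 0, 0); (1, 1, 1, 1); (0, 1, 0, 3); (0, 0, 3, 0))


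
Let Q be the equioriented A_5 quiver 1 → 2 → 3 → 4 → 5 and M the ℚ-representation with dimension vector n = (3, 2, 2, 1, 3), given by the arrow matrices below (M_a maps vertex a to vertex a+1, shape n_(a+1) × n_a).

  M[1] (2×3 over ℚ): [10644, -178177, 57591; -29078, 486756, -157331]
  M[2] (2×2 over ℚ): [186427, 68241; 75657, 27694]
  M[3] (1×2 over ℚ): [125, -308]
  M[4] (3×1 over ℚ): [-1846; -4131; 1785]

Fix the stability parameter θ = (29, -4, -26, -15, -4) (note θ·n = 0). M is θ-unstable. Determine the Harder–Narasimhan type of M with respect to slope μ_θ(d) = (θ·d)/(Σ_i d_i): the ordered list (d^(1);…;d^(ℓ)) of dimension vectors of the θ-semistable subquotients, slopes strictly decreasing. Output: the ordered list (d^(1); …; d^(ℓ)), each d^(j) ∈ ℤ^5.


Interval decomposition of M: I[1,1], I[1,3], I[1,5], I[5,5]^2.
HN type (ℓ=3): μ^(1)=29; μ^(2)=-1/3; μ^(3)=-4

((1, 0, 0, 0, 0); (1, 1, 1, 0, 0); (1, 1, 1, 1, 3))


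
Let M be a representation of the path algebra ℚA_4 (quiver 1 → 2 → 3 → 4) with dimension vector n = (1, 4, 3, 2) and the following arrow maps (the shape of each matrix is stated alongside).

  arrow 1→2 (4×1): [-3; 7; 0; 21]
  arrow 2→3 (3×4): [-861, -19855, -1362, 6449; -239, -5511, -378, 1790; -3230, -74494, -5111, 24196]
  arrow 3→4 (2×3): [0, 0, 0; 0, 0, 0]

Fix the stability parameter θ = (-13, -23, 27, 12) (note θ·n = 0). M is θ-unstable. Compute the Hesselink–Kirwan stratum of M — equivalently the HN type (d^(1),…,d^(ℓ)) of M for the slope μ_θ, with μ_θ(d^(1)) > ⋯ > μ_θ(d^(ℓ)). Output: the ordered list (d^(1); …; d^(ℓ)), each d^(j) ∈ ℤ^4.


Barcode: M ≅ I[1,3], I[2,2], I[2,3]^2, I[4,4]^2. HN layers by μ_θ (4 steps, strictly decreasing):
  μ^(1)=27; μ^(2)=12; μ^(3)=-18; μ^(4)=-23

((0, 0, 3, 0); (0, 0, 0, 2); (1, 1, 0, 0); (0, 3, 0, 0))


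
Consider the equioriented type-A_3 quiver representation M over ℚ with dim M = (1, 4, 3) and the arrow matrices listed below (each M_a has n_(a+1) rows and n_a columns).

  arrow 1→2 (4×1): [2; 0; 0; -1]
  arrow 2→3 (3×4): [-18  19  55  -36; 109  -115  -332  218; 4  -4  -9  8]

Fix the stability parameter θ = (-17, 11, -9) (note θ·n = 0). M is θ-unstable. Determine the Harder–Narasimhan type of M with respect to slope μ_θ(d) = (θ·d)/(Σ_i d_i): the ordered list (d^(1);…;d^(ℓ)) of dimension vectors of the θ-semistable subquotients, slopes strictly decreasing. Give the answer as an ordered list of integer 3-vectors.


Via rank(M_{q-1}∘⋯∘M_p): M ≅ I[1,2], I[2,3]^3.
μ_θ-semistable layers: μ^(1)=11; μ^(2)=1; μ^(3)=-17

((0, 1, 0); (0, 3, 3); (1, 0, 0))


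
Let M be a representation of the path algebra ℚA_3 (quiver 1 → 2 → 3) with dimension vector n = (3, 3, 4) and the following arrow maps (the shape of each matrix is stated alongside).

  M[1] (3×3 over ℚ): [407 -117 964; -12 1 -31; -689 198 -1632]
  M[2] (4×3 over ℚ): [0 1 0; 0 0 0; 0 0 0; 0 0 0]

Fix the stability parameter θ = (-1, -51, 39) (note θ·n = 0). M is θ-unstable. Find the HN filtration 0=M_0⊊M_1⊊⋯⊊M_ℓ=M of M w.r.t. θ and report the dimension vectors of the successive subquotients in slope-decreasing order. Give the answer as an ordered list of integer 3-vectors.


Via rank(M_{q-1}∘⋯∘M_p): M ≅ I[1,2]^2, I[1,3], I[3,3]^3.
μ_θ-semistable layers: μ^(1)=39; μ^(2)=-26

((0, 0, 4); (3, 3, 0))


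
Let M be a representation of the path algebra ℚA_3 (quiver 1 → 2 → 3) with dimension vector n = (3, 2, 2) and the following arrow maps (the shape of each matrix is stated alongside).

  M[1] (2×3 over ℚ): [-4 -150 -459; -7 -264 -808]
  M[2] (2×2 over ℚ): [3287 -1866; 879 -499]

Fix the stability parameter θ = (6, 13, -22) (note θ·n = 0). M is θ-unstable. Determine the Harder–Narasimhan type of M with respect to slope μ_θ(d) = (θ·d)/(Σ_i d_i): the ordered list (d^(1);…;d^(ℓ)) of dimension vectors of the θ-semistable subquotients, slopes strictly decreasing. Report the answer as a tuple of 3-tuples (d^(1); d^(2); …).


Via rank(M_{q-1}∘⋯∘M_p): M ≅ I[1,1], I[1,3]^2.
μ_θ-semistable layers: μ^(1)=6; μ^(2)=-1

((1, 0, 0); (2, 2, 2))


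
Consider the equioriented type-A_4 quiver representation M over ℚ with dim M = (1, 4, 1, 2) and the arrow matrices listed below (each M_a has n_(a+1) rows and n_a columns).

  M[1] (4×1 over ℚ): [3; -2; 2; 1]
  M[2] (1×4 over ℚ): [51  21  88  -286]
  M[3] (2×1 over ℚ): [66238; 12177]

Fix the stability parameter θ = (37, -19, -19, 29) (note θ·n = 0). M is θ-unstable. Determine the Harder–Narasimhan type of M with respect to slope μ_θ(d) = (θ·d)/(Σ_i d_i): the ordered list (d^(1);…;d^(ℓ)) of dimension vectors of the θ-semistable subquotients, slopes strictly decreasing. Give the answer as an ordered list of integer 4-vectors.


Barcode: M ≅ I[1,4], I[2,2]^3, I[4,4]. HN layers by μ_θ (3 steps, strictly decreasing):
  μ^(1)=29; μ^(2)=-1/3; μ^(3)=-19

((0, 0, 0, 2); (1, 1, 1, 0); (0, 3, 0, 0))


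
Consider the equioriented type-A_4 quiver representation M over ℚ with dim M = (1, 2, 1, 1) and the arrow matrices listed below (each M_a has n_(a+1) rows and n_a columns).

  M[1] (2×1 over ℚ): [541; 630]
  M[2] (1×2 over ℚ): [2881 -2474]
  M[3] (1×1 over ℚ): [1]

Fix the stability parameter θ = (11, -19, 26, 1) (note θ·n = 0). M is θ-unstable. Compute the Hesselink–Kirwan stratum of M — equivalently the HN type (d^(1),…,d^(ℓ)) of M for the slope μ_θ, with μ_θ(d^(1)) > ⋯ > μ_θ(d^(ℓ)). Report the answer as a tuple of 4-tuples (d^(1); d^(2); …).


Via rank(M_{q-1}∘⋯∘M_p): M ≅ I[1,4], I[2,2].
μ_θ-semistable layers: μ^(1)=27/2; μ^(2)=-4; μ^(3)=-19

((0, 0, 1, 1); (1, 1, 0, 0); (0, 1, 0, 0))


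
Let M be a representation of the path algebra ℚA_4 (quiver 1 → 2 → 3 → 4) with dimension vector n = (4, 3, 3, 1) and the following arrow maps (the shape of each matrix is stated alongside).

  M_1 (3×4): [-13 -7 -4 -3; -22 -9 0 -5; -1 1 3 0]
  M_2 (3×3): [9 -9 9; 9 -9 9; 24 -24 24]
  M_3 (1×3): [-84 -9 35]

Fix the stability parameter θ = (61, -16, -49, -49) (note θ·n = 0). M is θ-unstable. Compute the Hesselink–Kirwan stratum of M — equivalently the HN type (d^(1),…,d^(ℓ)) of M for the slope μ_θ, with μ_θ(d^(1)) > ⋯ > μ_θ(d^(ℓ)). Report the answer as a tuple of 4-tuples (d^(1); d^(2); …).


Via rank(M_{q-1}∘⋯∘M_p): M ≅ I[1,1], I[1,2]^2, I[1,4], I[3,3]^2.
μ_θ-semistable layers: μ^(1)=61; μ^(2)=45/2; μ^(3)=-53/4; μ^(4)=-49

((1, 0, 0, 0); (2, 2, 0, 0); (1, 1, 1, 1); (0, 0, 2, 0))


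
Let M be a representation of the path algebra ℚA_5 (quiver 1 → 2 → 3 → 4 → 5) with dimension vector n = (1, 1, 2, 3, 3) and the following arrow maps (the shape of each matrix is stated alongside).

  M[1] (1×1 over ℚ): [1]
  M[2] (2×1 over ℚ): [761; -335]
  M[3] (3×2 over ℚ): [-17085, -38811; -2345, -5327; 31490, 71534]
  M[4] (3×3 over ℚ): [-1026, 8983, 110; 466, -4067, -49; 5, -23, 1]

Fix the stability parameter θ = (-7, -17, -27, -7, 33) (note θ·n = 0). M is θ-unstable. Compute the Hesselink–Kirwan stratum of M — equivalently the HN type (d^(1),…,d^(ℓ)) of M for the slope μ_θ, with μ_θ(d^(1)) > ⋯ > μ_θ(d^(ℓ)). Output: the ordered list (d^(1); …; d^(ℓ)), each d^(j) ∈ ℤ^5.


Interval decomposition of M: I[1,3], I[3,5], I[4,5]^2.
HN type (ℓ=4): μ^(1)=33; μ^(2)=-7; μ^(3)=-17; μ^(4)=-27

((0, 0, 0, 0, 3); (0, 0, 0, 3, 0); (1, 1, 1, 0, 0); (0, 0, 1, 0, 0))


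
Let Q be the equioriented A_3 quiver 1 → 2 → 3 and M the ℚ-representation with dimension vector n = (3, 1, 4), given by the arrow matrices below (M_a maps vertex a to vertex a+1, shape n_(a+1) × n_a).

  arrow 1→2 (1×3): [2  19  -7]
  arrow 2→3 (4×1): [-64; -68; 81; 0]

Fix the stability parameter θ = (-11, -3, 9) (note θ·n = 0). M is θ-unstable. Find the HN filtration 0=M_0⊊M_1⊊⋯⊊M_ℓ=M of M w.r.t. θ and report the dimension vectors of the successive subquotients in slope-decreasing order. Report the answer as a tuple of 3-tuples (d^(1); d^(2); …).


Interval decomposition of M: I[1,1]^2, I[1,3], I[3,3]^3.
HN type (ℓ=3): μ^(1)=9; μ^(2)=-3; μ^(3)=-11

((0, 0, 4); (0, 1, 0); (3, 0, 0))


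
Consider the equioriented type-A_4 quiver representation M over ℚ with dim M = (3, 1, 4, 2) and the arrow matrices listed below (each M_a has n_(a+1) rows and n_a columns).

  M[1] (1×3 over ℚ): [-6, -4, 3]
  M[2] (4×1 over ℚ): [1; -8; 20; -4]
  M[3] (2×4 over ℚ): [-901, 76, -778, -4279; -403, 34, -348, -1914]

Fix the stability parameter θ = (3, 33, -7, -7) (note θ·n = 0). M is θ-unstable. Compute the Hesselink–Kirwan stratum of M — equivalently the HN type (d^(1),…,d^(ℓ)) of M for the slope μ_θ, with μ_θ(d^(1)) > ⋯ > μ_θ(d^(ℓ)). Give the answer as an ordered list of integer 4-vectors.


Interval decomposition of M: I[1,1]^2, I[1,4], I[3,3]^2, I[3,4].
HN type (ℓ=3): μ^(1)=19/3; μ^(2)=3; μ^(3)=-7

((0, 1, 1, 1); (3, 0, 0, 0); (0, 0, 3, 1))


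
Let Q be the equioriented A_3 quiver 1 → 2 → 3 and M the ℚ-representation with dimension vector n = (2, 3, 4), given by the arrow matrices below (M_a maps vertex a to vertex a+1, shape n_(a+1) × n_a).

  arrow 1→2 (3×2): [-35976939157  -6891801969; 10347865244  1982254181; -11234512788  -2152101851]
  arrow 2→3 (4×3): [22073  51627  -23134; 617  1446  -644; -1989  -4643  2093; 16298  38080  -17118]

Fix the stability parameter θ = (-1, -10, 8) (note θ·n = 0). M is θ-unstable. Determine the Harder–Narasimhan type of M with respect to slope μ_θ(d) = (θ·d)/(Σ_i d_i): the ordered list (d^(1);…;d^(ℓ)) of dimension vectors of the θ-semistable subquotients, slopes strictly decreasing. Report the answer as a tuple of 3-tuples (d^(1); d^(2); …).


Interval decomposition of M: I[1,3]^2, I[2,3], I[3,3].
HN type (ℓ=3): μ^(1)=8; μ^(2)=-11/2; μ^(3)=-10

((0, 0, 4); (2, 2, 0); (0, 1, 0))


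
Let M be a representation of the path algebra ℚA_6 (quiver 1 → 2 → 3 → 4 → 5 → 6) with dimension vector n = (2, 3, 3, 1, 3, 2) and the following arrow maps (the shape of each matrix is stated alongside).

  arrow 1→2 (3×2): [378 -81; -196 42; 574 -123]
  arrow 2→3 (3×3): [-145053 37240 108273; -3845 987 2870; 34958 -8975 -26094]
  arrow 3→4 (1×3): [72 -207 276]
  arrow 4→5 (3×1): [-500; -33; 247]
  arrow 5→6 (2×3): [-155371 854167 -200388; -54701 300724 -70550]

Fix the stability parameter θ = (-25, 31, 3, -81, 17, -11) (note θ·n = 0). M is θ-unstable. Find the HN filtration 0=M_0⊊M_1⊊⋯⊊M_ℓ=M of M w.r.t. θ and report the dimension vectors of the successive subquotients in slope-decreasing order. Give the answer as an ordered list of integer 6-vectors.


Barcode: M ≅ I[1,1], I[1,6], I[2,3]^2, I[5,5], I[5,6]. HN layers by μ_θ (4 steps, strictly decreasing):
  μ^(1)=17; μ^(2)=3; μ^(3)=-47/3; μ^(4)=-25

((0, 2, 2, 0, 1, 0); (0, 0, 0, 0, 2, 2); (0, 1, 1, 1, 0, 0); (2, 0, 0, 0, 0, 0))


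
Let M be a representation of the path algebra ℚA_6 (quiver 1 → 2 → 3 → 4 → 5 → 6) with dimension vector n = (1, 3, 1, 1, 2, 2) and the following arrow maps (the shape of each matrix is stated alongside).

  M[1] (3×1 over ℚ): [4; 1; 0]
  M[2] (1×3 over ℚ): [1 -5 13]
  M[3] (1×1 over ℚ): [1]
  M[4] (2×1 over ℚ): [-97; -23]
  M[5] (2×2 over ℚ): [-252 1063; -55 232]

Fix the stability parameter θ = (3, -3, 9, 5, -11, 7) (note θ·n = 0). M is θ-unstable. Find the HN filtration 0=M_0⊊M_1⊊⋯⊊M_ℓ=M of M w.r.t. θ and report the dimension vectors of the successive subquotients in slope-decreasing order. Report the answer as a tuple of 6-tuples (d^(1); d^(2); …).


Barcode: M ≅ I[1,6], I[2,2]^2, I[5,6]. HN layers by μ_θ (5 steps, strictly decreasing):
  μ^(1)=7; μ^(2)=1; μ^(3)=0; μ^(4)=-3; μ^(5)=-11

((0, 0, 0, 0, 0, 2); (0, 0, 1, 1, 1, 0); (1, 1, 0, 0, 0, 0); (0, 2, 0, 0, 0, 0); (0, 0, 0, 0, 1, 0))


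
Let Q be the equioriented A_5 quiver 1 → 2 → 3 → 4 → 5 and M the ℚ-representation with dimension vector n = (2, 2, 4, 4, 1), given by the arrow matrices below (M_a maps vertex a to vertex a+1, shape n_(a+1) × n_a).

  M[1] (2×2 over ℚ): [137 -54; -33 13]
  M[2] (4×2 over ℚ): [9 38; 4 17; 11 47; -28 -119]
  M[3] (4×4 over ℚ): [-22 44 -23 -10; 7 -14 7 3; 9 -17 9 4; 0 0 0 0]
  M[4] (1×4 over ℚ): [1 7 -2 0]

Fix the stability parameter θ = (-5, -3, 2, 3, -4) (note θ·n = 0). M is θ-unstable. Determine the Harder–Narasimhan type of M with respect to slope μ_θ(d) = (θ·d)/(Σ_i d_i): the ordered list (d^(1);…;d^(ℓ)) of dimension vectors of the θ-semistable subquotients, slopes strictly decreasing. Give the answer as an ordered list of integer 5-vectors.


Barcode: M ≅ I[1,3], I[1,5], I[3,4]^2, I[4,4]. HN layers by μ_θ (5 steps, strictly decreasing):
  μ^(1)=3; μ^(2)=2; μ^(3)=1/3; μ^(4)=-3; μ^(5)=-5

((0, 0, 0, 3, 0); (0, 0, 3, 0, 0); (0, 0, 1, 1, 1); (0, 2, 0, 0, 0); (2, 0, 0, 0, 0))


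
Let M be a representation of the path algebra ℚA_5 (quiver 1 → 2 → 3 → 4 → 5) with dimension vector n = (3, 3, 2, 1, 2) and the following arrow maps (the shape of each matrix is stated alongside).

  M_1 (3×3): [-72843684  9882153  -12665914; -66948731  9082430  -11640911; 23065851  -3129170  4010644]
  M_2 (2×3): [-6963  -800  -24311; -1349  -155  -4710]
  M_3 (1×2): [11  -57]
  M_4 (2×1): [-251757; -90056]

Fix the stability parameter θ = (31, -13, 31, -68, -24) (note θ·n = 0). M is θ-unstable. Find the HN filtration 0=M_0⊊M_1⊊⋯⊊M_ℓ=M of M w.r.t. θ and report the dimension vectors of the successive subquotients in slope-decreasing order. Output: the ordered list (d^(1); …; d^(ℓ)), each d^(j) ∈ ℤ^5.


Via rank(M_{q-1}∘⋯∘M_p): M ≅ I[1,2], I[1,3], I[1,5], I[5,5].
μ_θ-semistable layers: μ^(1)=31; μ^(2)=9; μ^(3)=-43/5; μ^(4)=-24

((0, 0, 1, 0, 0); (2, 2, 0, 0, 0); (1, 1, 1, 1, 1); (0, 0, 0, 0, 1))
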